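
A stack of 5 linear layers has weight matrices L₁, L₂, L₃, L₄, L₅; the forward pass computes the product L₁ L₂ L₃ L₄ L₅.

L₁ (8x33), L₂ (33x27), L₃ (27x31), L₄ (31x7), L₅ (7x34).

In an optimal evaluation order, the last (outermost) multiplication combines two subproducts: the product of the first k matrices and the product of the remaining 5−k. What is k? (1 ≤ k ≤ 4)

Adjacent pairs: L₁L₂ = 8·33·27 = 7128; L₂L₃ = 33·27·31 = 27621; L₃L₄ = 27·31·7 = 5859; L₄L₅ = 31·7·34 = 7378.
Length 3: L₁..L₃: k=1: 0+27621+8·33·31=35805; k=2: 7128+0+8·27·31=13824 → min 13824 | L₂..L₄: k=2: 0+5859+33·27·7=12096; k=3: 27621+0+33·31·7=34782 → min 12096 | L₃..L₅: k=3: 0+7378+27·31·34=35836; k=4: 5859+0+27·7·34=12285 → min 12285.
Length 4: L₁..L₄: k=1: 0+12096+8·33·7=13944; k=2: 7128+5859+8·27·7=14499; k=3: 13824+0+8·31·7=15560 → min 13944 | L₂..L₅: k=2: 0+12285+33·27·34=42579; k=3: 27621+7378+33·31·34=69781; k=4: 12096+0+33·7·34=19950 → min 19950.
Top-level splits: k=1: (L₁..L₁)·(L₂..L₅) → 0+19950+8·33·34 = 28926; k=2: (L₁..L₂)·(L₃..L₅) → 7128+12285+8·27·34 = 26757; k=3: (L₁..L₃)·(L₄..L₅) → 13824+7378+8·31·34 = 29634; k=4: (L₁..L₄)·(L₅..L₅) → 13944+0+8·7·34 = 15848.
Best split is after L₄, i.e. k = 4.

4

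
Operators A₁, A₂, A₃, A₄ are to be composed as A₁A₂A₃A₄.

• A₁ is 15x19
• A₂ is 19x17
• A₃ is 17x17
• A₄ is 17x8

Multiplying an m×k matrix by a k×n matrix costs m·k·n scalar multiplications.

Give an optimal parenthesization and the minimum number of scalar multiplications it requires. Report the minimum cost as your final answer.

7176

Adjacent pairs: A₁A₂ = 15·19·17 = 4845; A₂A₃ = 19·17·17 = 5491; A₃A₄ = 17·17·8 = 2312.
Length 3: A₁..A₃: k=1: 0+5491+15·19·17=10336; k=2: 4845+0+15·17·17=9180 → min 9180 | A₂..A₄: k=2: 0+2312+19·17·8=4896; k=3: 5491+0+19·17·8=8075 → min 4896.
Length 4: A₁..A₄: k=1: 0+4896+15·19·8=7176; k=2: 4845+2312+15·17·8=9197; k=3: 9180+0+15·17·8=11220 → min 7176.
Optimal parenthesization: (A₁(A₂(A₃A₄))) with cost 7176.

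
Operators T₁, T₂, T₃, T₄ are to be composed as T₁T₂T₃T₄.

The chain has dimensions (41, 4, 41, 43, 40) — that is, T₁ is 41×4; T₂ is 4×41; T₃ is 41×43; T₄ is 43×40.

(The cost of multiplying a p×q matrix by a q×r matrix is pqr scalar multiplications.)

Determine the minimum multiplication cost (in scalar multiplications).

20492

Adjacent pairs: T₁T₂ = 41·4·41 = 6724; T₂T₃ = 4·41·43 = 7052; T₃T₄ = 41·43·40 = 70520.
Length 3: T₁..T₃: k=1: 0+7052+41·4·43=14104; k=2: 6724+0+41·41·43=79007 → min 14104 | T₂..T₄: k=2: 0+70520+4·41·40=77080; k=3: 7052+0+4·43·40=13932 → min 13932.
Length 4: T₁..T₄: k=1: 0+13932+41·4·40=20492; k=2: 6724+70520+41·41·40=144484; k=3: 14104+0+41·43·40=84624 → min 20492.
Optimal order: (T₁((T₂T₃)T₄)) with cost 20492.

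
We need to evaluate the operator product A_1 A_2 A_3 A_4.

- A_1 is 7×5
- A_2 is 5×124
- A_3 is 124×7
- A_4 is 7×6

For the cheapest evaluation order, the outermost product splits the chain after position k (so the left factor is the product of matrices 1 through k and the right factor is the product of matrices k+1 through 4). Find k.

1

Adjacent pairs: A_1A_2 = 7·5·124 = 4340; A_2A_3 = 5·124·7 = 4340; A_3A_4 = 124·7·6 = 5208.
Length 3: A_1..A_3: k=1: 0+4340+7·5·7=4585; k=2: 4340+0+7·124·7=10416 → min 4585 | A_2..A_4: k=2: 0+5208+5·124·6=8928; k=3: 4340+0+5·7·6=4550 → min 4550.
Top-level splits: k=1: (A_1..A_1)·(A_2..A_4) → 0+4550+7·5·6 = 4760; k=2: (A_1..A_2)·(A_3..A_4) → 4340+5208+7·124·6 = 14756; k=3: (A_1..A_3)·(A_4..A_4) → 4585+0+7·7·6 = 4879.
Best split is after A_1, i.e. k = 1.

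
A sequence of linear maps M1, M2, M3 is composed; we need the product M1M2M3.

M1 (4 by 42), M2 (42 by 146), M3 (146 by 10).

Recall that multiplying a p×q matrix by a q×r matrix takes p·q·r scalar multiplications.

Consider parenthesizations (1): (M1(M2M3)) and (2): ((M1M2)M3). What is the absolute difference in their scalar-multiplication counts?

Order (1) = (M1(M2M3)): (M2M3): 42×146 by 146×10 → 42×10, cost 42·146·10 = 61320; (M1(M2M3)): 4×42 by 42×10 → 4×10, cost 4·42·10 = 1680; cumulative 63000. Total 63000.
Order (2) = ((M1M2)M3): (M1M2): 4×42 by 42×146 → 4×146, cost 4·42·146 = 24528; ((M1M2)M3): 4×146 by 146×10 → 4×10, cost 4·146·10 = 5840; cumulative 30368. Total 30368.
Difference: |63000 − 30368| = 32632.

32632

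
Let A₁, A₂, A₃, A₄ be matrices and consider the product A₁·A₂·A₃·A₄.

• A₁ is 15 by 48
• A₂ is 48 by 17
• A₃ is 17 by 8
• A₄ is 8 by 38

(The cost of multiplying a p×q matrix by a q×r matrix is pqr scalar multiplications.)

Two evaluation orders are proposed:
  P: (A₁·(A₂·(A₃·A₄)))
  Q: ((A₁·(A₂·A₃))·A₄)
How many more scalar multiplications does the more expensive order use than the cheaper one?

46688

Order P = (A₁·(A₂·(A₃·A₄))): (A₃·A₄): 17×8 by 8×38 → 17×38, cost 17·8·38 = 5168; (A₂·(A₃·A₄)): 48×17 by 17×38 → 48×38, cost 48·17·38 = 31008; cumulative 36176; (A₁·(A₂·(A₃·A₄))): 15×48 by 48×38 → 15×38, cost 15·48·38 = 27360; cumulative 63536. Total 63536.
Order Q = ((A₁·(A₂·A₃))·A₄): (A₂·A₃): 48×17 by 17×8 → 48×8, cost 48·17·8 = 6528; (A₁·(A₂·A₃)): 15×48 by 48×8 → 15×8, cost 15·48·8 = 5760; cumulative 12288; ((A₁·(A₂·A₃))·A₄): 15×8 by 8×38 → 15×38, cost 15·8·38 = 4560; cumulative 16848. Total 16848.
Difference: |63536 − 16848| = 46688.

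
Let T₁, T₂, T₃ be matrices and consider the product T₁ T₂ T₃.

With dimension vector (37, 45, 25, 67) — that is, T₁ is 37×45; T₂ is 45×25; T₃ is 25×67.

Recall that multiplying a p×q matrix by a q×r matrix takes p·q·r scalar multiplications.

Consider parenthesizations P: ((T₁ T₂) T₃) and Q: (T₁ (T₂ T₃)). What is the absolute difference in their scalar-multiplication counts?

83330

Order P = ((T₁ T₂) T₃): (T₁ T₂): 37×45 by 45×25 → 37×25, cost 37·45·25 = 41625; ((T₁ T₂) T₃): 37×25 by 25×67 → 37×67, cost 37·25·67 = 61975; cumulative 103600. Total 103600.
Order Q = (T₁ (T₂ T₃)): (T₂ T₃): 45×25 by 25×67 → 45×67, cost 45·25·67 = 75375; (T₁ (T₂ T₃)): 37×45 by 45×67 → 37×67, cost 37·45·67 = 111555; cumulative 186930. Total 186930.
Difference: |103600 − 186930| = 83330.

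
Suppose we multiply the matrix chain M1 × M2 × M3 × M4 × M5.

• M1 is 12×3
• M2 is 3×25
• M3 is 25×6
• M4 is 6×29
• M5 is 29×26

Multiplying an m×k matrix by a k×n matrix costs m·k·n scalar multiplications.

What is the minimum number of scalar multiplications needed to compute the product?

4170

Adjacent pairs: M1M2 = 12·3·25 = 900; M2M3 = 3·25·6 = 450; M3M4 = 25·6·29 = 4350; M4M5 = 6·29·26 = 4524.
Length 3: M1..M3: k=1: 0+450+12·3·6=666; k=2: 900+0+12·25·6=2700 → min 666 | M2..M4: k=2: 0+4350+3·25·29=6525; k=3: 450+0+3·6·29=972 → min 972 | M3..M5: k=3: 0+4524+25·6·26=8424; k=4: 4350+0+25·29·26=23200 → min 8424.
Length 4: M1..M4: k=1: 0+972+12·3·29=2016; k=2: 900+4350+12·25·29=13950; k=3: 666+0+12·6·29=2754 → min 2016 | M2..M5: k=2: 0+8424+3·25·26=10374; k=3: 450+4524+3·6·26=5442; k=4: 972+0+3·29·26=3234 → min 3234.
Length 5: M1..M5: k=1: 0+3234+12·3·26=4170; k=2: 900+8424+12·25·26=17124; k=3: 666+4524+12·6·26=7062; k=4: 2016+0+12·29·26=11064 → min 4170.
Optimal order: (M1 × (((M2 × M3) × M4) × M5)) with cost 4170.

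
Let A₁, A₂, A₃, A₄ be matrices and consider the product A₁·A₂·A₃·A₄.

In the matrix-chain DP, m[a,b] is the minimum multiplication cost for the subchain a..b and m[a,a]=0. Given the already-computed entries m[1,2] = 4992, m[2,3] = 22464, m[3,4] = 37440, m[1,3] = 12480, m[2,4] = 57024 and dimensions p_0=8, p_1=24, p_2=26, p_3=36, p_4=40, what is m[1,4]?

24000

m[1,4] = min over k∈[1,3] of m[1,k]+m[k+1,4]+p_{0}·p_k·p_{4}.
k=1: 0 + 57024 + 8·24·40 = 64704; k=2: 4992 + 37440 + 8·26·40 = 50752; k=3: 12480 + 0 + 8·36·40 = 24000.
Minimum: 24000 at k=3.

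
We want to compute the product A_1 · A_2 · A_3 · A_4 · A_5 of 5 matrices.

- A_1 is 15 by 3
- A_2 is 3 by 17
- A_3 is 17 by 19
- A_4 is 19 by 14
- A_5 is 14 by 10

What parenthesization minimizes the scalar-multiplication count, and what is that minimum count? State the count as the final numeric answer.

Adjacent pairs: A_1A_2 = 15·3·17 = 765; A_2A_3 = 3·17·19 = 969; A_3A_4 = 17·19·14 = 4522; A_4A_5 = 19·14·10 = 2660.
Length 3: A_1..A_3: k=1: 0+969+15·3·19=1824; k=2: 765+0+15·17·19=5610 → min 1824 | A_2..A_4: k=2: 0+4522+3·17·14=5236; k=3: 969+0+3·19·14=1767 → min 1767 | A_3..A_5: k=3: 0+2660+17·19·10=5890; k=4: 4522+0+17·14·10=6902 → min 5890.
Length 4: A_1..A_4: k=1: 0+1767+15·3·14=2397; k=2: 765+4522+15·17·14=8857; k=3: 1824+0+15·19·14=5814 → min 2397 | A_2..A_5: k=2: 0+5890+3·17·10=6400; k=3: 969+2660+3·19·10=4199; k=4: 1767+0+3·14·10=2187 → min 2187.
Length 5: A_1..A_5: k=1: 0+2187+15·3·10=2637; k=2: 765+5890+15·17·10=9205; k=3: 1824+2660+15·19·10=7334; k=4: 2397+0+15·14·10=4497 → min 2637.
Optimal parenthesization: (A_1 · (((A_2 · A_3) · A_4) · A_5)) with cost 2637.

2637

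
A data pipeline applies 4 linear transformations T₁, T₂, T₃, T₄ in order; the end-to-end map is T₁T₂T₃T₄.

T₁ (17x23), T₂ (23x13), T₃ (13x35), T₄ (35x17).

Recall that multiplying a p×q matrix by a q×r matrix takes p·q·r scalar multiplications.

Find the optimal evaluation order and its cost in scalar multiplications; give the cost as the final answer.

Adjacent pairs: T₁T₂ = 17·23·13 = 5083; T₂T₃ = 23·13·35 = 10465; T₃T₄ = 13·35·17 = 7735.
Length 3: T₁..T₃: k=1: 0+10465+17·23·35=24150; k=2: 5083+0+17·13·35=12818 → min 12818 | T₂..T₄: k=2: 0+7735+23·13·17=12818; k=3: 10465+0+23·35·17=24150 → min 12818.
Length 4: T₁..T₄: k=1: 0+12818+17·23·17=19465; k=2: 5083+7735+17·13·17=16575; k=3: 12818+0+17·35·17=22933 → min 16575.
Optimal parenthesization: ((T₁T₂)(T₃T₄)) with cost 16575.

16575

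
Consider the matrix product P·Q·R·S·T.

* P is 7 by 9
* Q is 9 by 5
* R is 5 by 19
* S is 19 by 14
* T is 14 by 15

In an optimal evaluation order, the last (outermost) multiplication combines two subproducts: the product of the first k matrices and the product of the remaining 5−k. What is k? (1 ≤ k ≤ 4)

2

Adjacent pairs: PQ = 7·9·5 = 315; QR = 9·5·19 = 855; RS = 5·19·14 = 1330; ST = 19·14·15 = 3990.
Length 3: P..R: k=1: 0+855+7·9·19=2052; k=2: 315+0+7·5·19=980 → min 980 | Q..S: k=2: 0+1330+9·5·14=1960; k=3: 855+0+9·19·14=3249 → min 1960 | R..T: k=3: 0+3990+5·19·15=5415; k=4: 1330+0+5·14·15=2380 → min 2380.
Length 4: P..S: k=1: 0+1960+7·9·14=2842; k=2: 315+1330+7·5·14=2135; k=3: 980+0+7·19·14=2842 → min 2135 | Q..T: k=2: 0+2380+9·5·15=3055; k=3: 855+3990+9·19·15=7410; k=4: 1960+0+9·14·15=3850 → min 3055.
Top-level splits: k=1: (P..P)·(Q..T) → 0+3055+7·9·15 = 4000; k=2: (P..Q)·(R..T) → 315+2380+7·5·15 = 3220; k=3: (P..R)·(S..T) → 980+3990+7·19·15 = 6965; k=4: (P..S)·(T..T) → 2135+0+7·14·15 = 3605.
Best split is after Q, i.e. k = 2.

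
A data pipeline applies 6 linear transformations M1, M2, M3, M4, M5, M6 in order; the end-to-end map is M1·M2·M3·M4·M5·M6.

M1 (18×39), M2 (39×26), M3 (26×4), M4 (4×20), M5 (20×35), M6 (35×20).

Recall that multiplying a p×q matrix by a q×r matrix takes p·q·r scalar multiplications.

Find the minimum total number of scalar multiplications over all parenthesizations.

Adjacent pairs: M1M2 = 18·39·26 = 18252; M2M3 = 39·26·4 = 4056; M3M4 = 26·4·20 = 2080; M4M5 = 4·20·35 = 2800; M5M6 = 20·35·20 = 14000.
Length 3: M1..M3: k=1: 0+4056+18·39·4=6864; k=2: 18252+0+18·26·4=20124 → min 6864 | M2..M4: k=2: 0+2080+39·26·20=22360; k=3: 4056+0+39·4·20=7176 → min 7176 | M3..M5: k=3: 0+2800+26·4·35=6440; k=4: 2080+0+26·20·35=20280 → min 6440 | M4..M6: k=4: 0+14000+4·20·20=15600; k=5: 2800+0+4·35·20=5600 → min 5600.
Length 4: M1..M4: k=1: 0+7176+18·39·20=21216; k=2: 18252+2080+18·26·20=29692; k=3: 6864+0+18·4·20=8304 → min 8304 | M2..M5: k=2: 0+6440+39·26·35=41930; k=3: 4056+2800+39·4·35=12316; k=4: 7176+0+39·20·35=34476 → min 12316 | M3..M6: k=3: 0+5600+26·4·20=7680; k=4: 2080+14000+26·20·20=26480; k=5: 6440+0+26·35·20=24640 → min 7680.
Length 5: M1..M5: k=1: 0+12316+18·39·35=36886; k=2: 18252+6440+18·26·35=41072; k=3: 6864+2800+18·4·35=12184; k=4: 8304+0+18·20·35=20904 → min 12184 | M2..M6: k=2: 0+7680+39·26·20=27960; k=3: 4056+5600+39·4·20=12776; k=4: 7176+14000+39·20·20=36776; k=5: 12316+0+39·35·20=39616 → min 12776.
Length 6: M1..M6: k=1: 0+12776+18·39·20=26816; k=2: 18252+7680+18·26·20=35292; k=3: 6864+5600+18·4·20=13904; k=4: 8304+14000+18·20·20=29504; k=5: 12184+0+18·35·20=24784 → min 13904.
Optimal order: ((M1·(M2·M3))·((M4·M5)·M6)) with cost 13904.

13904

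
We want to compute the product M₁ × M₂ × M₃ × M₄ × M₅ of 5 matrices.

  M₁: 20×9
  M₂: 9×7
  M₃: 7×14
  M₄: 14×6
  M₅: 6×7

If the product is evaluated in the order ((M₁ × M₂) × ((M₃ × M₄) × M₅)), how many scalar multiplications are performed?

3122

(M₁ × M₂): 20×9 by 9×7 → 20×7, cost 20·9·7 = 1260
(M₃ × M₄): 7×14 by 14×6 → 7×6, cost 7·14·6 = 588
((M₃ × M₄) × M₅): 7×6 by 6×7 → 7×7, cost 7·6·7 = 294; cumulative 882
((M₁ × M₂) × ((M₃ × M₄) × M₅)): 20×7 by 7×7 → 20×7, cost 20·7·7 = 980; cumulative 3122
Total: 3122 scalar multiplications.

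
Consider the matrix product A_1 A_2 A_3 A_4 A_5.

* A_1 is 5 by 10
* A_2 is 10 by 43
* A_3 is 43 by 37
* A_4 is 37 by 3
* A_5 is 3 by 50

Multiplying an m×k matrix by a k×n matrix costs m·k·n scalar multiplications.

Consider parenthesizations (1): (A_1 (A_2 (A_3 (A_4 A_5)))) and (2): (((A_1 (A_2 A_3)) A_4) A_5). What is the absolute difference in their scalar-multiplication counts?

90035

Order (1) = (A_1 (A_2 (A_3 (A_4 A_5)))): (A_4 A_5): 37×3 by 3×50 → 37×50, cost 37·3·50 = 5550; (A_3 (A_4 A_5)): 43×37 by 37×50 → 43×50, cost 43·37·50 = 79550; cumulative 85100; (A_2 (A_3 (A_4 A_5))): 10×43 by 43×50 → 10×50, cost 10·43·50 = 21500; cumulative 106600; (A_1 (A_2 (A_3 (A_4 A_5)))): 5×10 by 10×50 → 5×50, cost 5·10·50 = 2500; cumulative 109100. Total 109100.
Order (2) = (((A_1 (A_2 A_3)) A_4) A_5): (A_2 A_3): 10×43 by 43×37 → 10×37, cost 10·43·37 = 15910; (A_1 (A_2 A_3)): 5×10 by 10×37 → 5×37, cost 5·10·37 = 1850; cumulative 17760; ((A_1 (A_2 A_3)) A_4): 5×37 by 37×3 → 5×3, cost 5·37·3 = 555; cumulative 18315; (((A_1 (A_2 A_3)) A_4) A_5): 5×3 by 3×50 → 5×50, cost 5·3·50 = 750; cumulative 19065. Total 19065.
Difference: |109100 − 19065| = 90035.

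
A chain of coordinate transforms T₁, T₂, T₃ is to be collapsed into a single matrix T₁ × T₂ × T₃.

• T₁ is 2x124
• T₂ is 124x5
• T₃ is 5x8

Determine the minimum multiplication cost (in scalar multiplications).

1320

Order (T₁ × (T₂ × T₃)): (T₂ × T₃): 124×5 by 5×8 → 124×8, cost 124·5·8 = 4960; (T₁ × (T₂ × T₃)): 2×124 by 124×8 → 2×8, cost 2·124·8 = 1984; cumulative 6944. Total 6944.
Order ((T₁ × T₂) × T₃): (T₁ × T₂): 2×124 by 124×5 → 2×5, cost 2·124·5 = 1240; ((T₁ × T₂) × T₃): 2×5 by 5×8 → 2×8, cost 2·5·8 = 80; cumulative 1320. Total 1320.
Minimum: 1320.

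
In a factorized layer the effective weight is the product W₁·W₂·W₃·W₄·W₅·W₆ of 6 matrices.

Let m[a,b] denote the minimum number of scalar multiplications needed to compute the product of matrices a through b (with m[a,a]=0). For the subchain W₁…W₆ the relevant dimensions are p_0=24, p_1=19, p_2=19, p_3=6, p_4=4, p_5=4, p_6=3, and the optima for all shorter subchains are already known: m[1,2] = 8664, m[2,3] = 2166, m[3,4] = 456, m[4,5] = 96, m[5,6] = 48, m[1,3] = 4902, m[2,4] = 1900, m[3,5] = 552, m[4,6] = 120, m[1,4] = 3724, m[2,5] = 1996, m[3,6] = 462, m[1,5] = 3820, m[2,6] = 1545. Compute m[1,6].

2913

m[1,6] = min over k∈[1,5] of m[1,k]+m[k+1,6]+p_{0}·p_k·p_{6}.
k=1: 0 + 1545 + 24·19·3 = 2913; k=2: 8664 + 462 + 24·19·3 = 10494; k=3: 4902 + 120 + 24·6·3 = 5454; k=4: 3724 + 48 + 24·4·3 = 4060; k=5: 3820 + 0 + 24·4·3 = 4108.
Minimum: 2913 at k=1.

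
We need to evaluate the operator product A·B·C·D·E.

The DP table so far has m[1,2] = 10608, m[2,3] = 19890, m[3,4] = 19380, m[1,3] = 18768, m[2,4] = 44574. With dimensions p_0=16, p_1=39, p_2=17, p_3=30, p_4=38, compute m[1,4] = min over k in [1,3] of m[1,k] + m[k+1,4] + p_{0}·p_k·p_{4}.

m[1,4] = min over k∈[1,3] of m[1,k]+m[k+1,4]+p_{0}·p_k·p_{4}.
k=1: 0 + 44574 + 16·39·38 = 68286; k=2: 10608 + 19380 + 16·17·38 = 40324; k=3: 18768 + 0 + 16·30·38 = 37008.
Minimum: 37008 at k=3.

37008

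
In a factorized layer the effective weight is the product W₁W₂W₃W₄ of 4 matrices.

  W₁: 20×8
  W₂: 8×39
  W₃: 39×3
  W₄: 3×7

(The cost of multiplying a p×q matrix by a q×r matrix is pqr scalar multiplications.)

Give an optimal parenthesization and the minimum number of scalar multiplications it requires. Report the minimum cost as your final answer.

1836

Adjacent pairs: W₁W₂ = 20·8·39 = 6240; W₂W₃ = 8·39·3 = 936; W₃W₄ = 39·3·7 = 819.
Length 3: W₁..W₃: k=1: 0+936+20·8·3=1416; k=2: 6240+0+20·39·3=8580 → min 1416 | W₂..W₄: k=2: 0+819+8·39·7=3003; k=3: 936+0+8·3·7=1104 → min 1104.
Length 4: W₁..W₄: k=1: 0+1104+20·8·7=2224; k=2: 6240+819+20·39·7=12519; k=3: 1416+0+20·3·7=1836 → min 1836.
Optimal parenthesization: ((W₁(W₂W₃))W₄) with cost 1836.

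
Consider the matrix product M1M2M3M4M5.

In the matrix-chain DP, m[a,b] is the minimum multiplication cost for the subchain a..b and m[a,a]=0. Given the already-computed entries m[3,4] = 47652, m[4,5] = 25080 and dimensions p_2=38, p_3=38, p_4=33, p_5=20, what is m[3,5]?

53960

m[3,5] = min over k∈[3,4] of m[3,k]+m[k+1,5]+p_{2}·p_k·p_{5}.
k=3: 0 + 25080 + 38·38·20 = 53960; k=4: 47652 + 0 + 38·33·20 = 72732.
Minimum: 53960 at k=3.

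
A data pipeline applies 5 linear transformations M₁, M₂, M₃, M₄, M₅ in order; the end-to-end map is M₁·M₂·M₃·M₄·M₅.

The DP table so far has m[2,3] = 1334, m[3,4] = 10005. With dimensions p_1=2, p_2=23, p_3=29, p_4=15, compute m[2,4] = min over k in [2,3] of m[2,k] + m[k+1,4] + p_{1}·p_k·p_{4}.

m[2,4] = min over k∈[2,3] of m[2,k]+m[k+1,4]+p_{1}·p_k·p_{4}.
k=2: 0 + 10005 + 2·23·15 = 10695; k=3: 1334 + 0 + 2·29·15 = 2204.
Minimum: 2204 at k=3.

2204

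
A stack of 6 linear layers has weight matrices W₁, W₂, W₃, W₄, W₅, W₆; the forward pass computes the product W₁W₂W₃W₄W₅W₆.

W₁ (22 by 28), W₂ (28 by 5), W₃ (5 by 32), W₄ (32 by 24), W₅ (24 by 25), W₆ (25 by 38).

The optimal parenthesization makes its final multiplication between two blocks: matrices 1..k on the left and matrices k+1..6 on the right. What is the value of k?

Adjacent pairs: W₁W₂ = 22·28·5 = 3080; W₂W₃ = 28·5·32 = 4480; W₃W₄ = 5·32·24 = 3840; W₄W₅ = 32·24·25 = 19200; W₅W₆ = 24·25·38 = 22800.
Length 3: W₁..W₃: k=1: 0+4480+22·28·32=24192; k=2: 3080+0+22·5·32=6600 → min 6600 | W₂..W₄: k=2: 0+3840+28·5·24=7200; k=3: 4480+0+28·32·24=25984 → min 7200 | W₃..W₅: k=3: 0+19200+5·32·25=23200; k=4: 3840+0+5·24·25=6840 → min 6840 | W₄..W₆: k=4: 0+22800+32·24·38=51984; k=5: 19200+0+32·25·38=49600 → min 49600.
Length 4: W₁..W₄: k=1: 0+7200+22·28·24=21984; k=2: 3080+3840+22·5·24=9560; k=3: 6600+0+22·32·24=23496 → min 9560 | W₂..W₅: k=2: 0+6840+28·5·25=10340; k=3: 4480+19200+28·32·25=46080; k=4: 7200+0+28·24·25=24000 → min 10340 | W₃..W₆: k=3: 0+49600+5·32·38=55680; k=4: 3840+22800+5·24·38=31200; k=5: 6840+0+5·25·38=11590 → min 11590.
Length 5: W₁..W₅: k=1: 0+10340+22·28·25=25740; k=2: 3080+6840+22·5·25=12670; k=3: 6600+19200+22·32·25=43400; k=4: 9560+0+22·24·25=22760 → min 12670 | W₂..W₆: k=2: 0+11590+28·5·38=16910; k=3: 4480+49600+28·32·38=88128; k=4: 7200+22800+28·24·38=55536; k=5: 10340+0+28·25·38=36940 → min 16910.
Top-level splits: k=1: (W₁..W₁)·(W₂..W₆) → 0+16910+22·28·38 = 40318; k=2: (W₁..W₂)·(W₃..W₆) → 3080+11590+22·5·38 = 18850; k=3: (W₁..W₃)·(W₄..W₆) → 6600+49600+22·32·38 = 82952; k=4: (W₁..W₄)·(W₅..W₆) → 9560+22800+22·24·38 = 52424; k=5: (W₁..W₅)·(W₆..W₆) → 12670+0+22·25·38 = 33570.
Best split is after W₂, i.e. k = 2.

2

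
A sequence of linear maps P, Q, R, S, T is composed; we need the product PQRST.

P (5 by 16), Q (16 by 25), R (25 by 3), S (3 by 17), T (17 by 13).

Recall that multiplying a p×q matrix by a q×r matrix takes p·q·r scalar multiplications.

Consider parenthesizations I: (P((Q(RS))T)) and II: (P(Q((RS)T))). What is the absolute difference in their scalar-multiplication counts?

Order I = (P((Q(RS))T)): (RS): 25×3 by 3×17 → 25×17, cost 25·3·17 = 1275; (Q(RS)): 16×25 by 25×17 → 16×17, cost 16·25·17 = 6800; cumulative 8075; ((Q(RS))T): 16×17 by 17×13 → 16×13, cost 16·17·13 = 3536; cumulative 11611; (P((Q(RS))T)): 5×16 by 16×13 → 5×13, cost 5·16·13 = 1040; cumulative 12651. Total 12651.
Order II = (P(Q((RS)T))): (RS): 25×3 by 3×17 → 25×17, cost 25·3·17 = 1275; ((RS)T): 25×17 by 17×13 → 25×13, cost 25·17·13 = 5525; cumulative 6800; (Q((RS)T)): 16×25 by 25×13 → 16×13, cost 16·25·13 = 5200; cumulative 12000; (P(Q((RS)T))): 5×16 by 16×13 → 5×13, cost 5·16·13 = 1040; cumulative 13040. Total 13040.
Difference: |12651 − 13040| = 389.

389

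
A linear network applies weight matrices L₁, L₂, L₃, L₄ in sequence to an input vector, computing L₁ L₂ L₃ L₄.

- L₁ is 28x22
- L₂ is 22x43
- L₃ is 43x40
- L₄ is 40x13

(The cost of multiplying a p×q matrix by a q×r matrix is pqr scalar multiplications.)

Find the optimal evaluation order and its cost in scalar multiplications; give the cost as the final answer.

42666

Adjacent pairs: L₁L₂ = 28·22·43 = 26488; L₂L₃ = 22·43·40 = 37840; L₃L₄ = 43·40·13 = 22360.
Length 3: L₁..L₃: k=1: 0+37840+28·22·40=62480; k=2: 26488+0+28·43·40=74648 → min 62480 | L₂..L₄: k=2: 0+22360+22·43·13=34658; k=3: 37840+0+22·40·13=49280 → min 34658.
Length 4: L₁..L₄: k=1: 0+34658+28·22·13=42666; k=2: 26488+22360+28·43·13=64500; k=3: 62480+0+28·40·13=77040 → min 42666.
Optimal parenthesization: (L₁ (L₂ (L₃ L₄))) with cost 42666.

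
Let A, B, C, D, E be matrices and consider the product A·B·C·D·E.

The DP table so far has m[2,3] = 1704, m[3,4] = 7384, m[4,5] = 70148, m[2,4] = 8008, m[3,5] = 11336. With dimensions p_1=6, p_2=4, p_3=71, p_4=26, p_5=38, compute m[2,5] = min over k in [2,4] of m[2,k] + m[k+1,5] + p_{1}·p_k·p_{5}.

m[2,5] = min over k∈[2,4] of m[2,k]+m[k+1,5]+p_{1}·p_k·p_{5}.
k=2: 0 + 11336 + 6·4·38 = 12248; k=3: 1704 + 70148 + 6·71·38 = 88040; k=4: 8008 + 0 + 6·26·38 = 13936.
Minimum: 12248 at k=2.

12248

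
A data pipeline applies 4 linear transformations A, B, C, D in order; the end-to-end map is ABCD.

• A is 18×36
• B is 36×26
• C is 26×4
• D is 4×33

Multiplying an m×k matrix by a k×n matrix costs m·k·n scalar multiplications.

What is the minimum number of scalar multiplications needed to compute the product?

Adjacent pairs: AB = 18·36·26 = 16848; BC = 36·26·4 = 3744; CD = 26·4·33 = 3432.
Length 3: A..C: k=1: 0+3744+18·36·4=6336; k=2: 16848+0+18·26·4=18720 → min 6336 | B..D: k=2: 0+3432+36·26·33=34320; k=3: 3744+0+36·4·33=8496 → min 8496.
Length 4: A..D: k=1: 0+8496+18·36·33=29880; k=2: 16848+3432+18·26·33=35724; k=3: 6336+0+18·4·33=8712 → min 8712.
Optimal order: ((A(BC))D) with cost 8712.

8712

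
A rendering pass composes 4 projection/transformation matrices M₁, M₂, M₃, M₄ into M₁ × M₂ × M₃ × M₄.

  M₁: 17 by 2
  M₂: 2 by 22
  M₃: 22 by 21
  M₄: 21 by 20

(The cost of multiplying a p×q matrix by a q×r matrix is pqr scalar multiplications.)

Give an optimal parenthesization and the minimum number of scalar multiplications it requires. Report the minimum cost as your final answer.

2444

Adjacent pairs: M₁M₂ = 17·2·22 = 748; M₂M₃ = 2·22·21 = 924; M₃M₄ = 22·21·20 = 9240.
Length 3: M₁..M₃: k=1: 0+924+17·2·21=1638; k=2: 748+0+17·22·21=8602 → min 1638 | M₂..M₄: k=2: 0+9240+2·22·20=10120; k=3: 924+0+2·21·20=1764 → min 1764.
Length 4: M₁..M₄: k=1: 0+1764+17·2·20=2444; k=2: 748+9240+17·22·20=17468; k=3: 1638+0+17·21·20=8778 → min 2444.
Optimal parenthesization: (M₁ × ((M₂ × M₃) × M₄)) with cost 2444.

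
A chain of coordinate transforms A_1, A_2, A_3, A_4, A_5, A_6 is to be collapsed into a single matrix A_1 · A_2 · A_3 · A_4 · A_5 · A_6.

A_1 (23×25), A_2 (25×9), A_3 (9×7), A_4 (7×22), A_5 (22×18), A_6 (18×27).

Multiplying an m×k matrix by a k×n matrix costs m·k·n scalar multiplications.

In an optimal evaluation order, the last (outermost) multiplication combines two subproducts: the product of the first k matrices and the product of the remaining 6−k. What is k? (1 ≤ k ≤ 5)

Adjacent pairs: A_1A_2 = 23·25·9 = 5175; A_2A_3 = 25·9·7 = 1575; A_3A_4 = 9·7·22 = 1386; A_4A_5 = 7·22·18 = 2772; A_5A_6 = 22·18·27 = 10692.
Length 3: A_1..A_3: k=1: 0+1575+23·25·7=5600; k=2: 5175+0+23·9·7=6624 → min 5600 | A_2..A_4: k=2: 0+1386+25·9·22=6336; k=3: 1575+0+25·7·22=5425 → min 5425 | A_3..A_5: k=3: 0+2772+9·7·18=3906; k=4: 1386+0+9·22·18=4950 → min 3906 | A_4..A_6: k=4: 0+10692+7·22·27=14850; k=5: 2772+0+7·18·27=6174 → min 6174.
Length 4: A_1..A_4: k=1: 0+5425+23·25·22=18075; k=2: 5175+1386+23·9·22=11115; k=3: 5600+0+23·7·22=9142 → min 9142 | A_2..A_5: k=2: 0+3906+25·9·18=7956; k=3: 1575+2772+25·7·18=7497; k=4: 5425+0+25·22·18=15325 → min 7497 | A_3..A_6: k=3: 0+6174+9·7·27=7875; k=4: 1386+10692+9·22·27=17424; k=5: 3906+0+9·18·27=8280 → min 7875.
Length 5: A_1..A_5: k=1: 0+7497+23·25·18=17847; k=2: 5175+3906+23·9·18=12807; k=3: 5600+2772+23·7·18=11270; k=4: 9142+0+23·22·18=18250 → min 11270 | A_2..A_6: k=2: 0+7875+25·9·27=13950; k=3: 1575+6174+25·7·27=12474; k=4: 5425+10692+25·22·27=30967; k=5: 7497+0+25·18·27=19647 → min 12474.
Top-level splits: k=1: (A_1..A_1)·(A_2..A_6) → 0+12474+23·25·27 = 27999; k=2: (A_1..A_2)·(A_3..A_6) → 5175+7875+23·9·27 = 18639; k=3: (A_1..A_3)·(A_4..A_6) → 5600+6174+23·7·27 = 16121; k=4: (A_1..A_4)·(A_5..A_6) → 9142+10692+23·22·27 = 33496; k=5: (A_1..A_5)·(A_6..A_6) → 11270+0+23·18·27 = 22448.
Best split is after A_3, i.e. k = 3.

3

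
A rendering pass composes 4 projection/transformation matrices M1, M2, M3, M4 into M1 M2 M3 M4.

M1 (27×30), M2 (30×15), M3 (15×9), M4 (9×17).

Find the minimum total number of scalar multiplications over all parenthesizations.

15471

Adjacent pairs: M1M2 = 27·30·15 = 12150; M2M3 = 30·15·9 = 4050; M3M4 = 15·9·17 = 2295.
Length 3: M1..M3: k=1: 0+4050+27·30·9=11340; k=2: 12150+0+27·15·9=15795 → min 11340 | M2..M4: k=2: 0+2295+30·15·17=9945; k=3: 4050+0+30·9·17=8640 → min 8640.
Length 4: M1..M4: k=1: 0+8640+27·30·17=22410; k=2: 12150+2295+27·15·17=21330; k=3: 11340+0+27·9·17=15471 → min 15471.
Optimal order: ((M1 (M2 M3)) M4) with cost 15471.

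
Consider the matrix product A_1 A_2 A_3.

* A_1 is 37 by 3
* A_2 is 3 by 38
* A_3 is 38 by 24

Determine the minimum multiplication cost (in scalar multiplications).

5400

Order (A_1 (A_2 A_3)): (A_2 A_3): 3×38 by 38×24 → 3×24, cost 3·38·24 = 2736; (A_1 (A_2 A_3)): 37×3 by 3×24 → 37×24, cost 37·3·24 = 2664; cumulative 5400. Total 5400.
Order ((A_1 A_2) A_3): (A_1 A_2): 37×3 by 3×38 → 37×38, cost 37·3·38 = 4218; ((A_1 A_2) A_3): 37×38 by 38×24 → 37×24, cost 37·38·24 = 33744; cumulative 37962. Total 37962.
Minimum: 5400.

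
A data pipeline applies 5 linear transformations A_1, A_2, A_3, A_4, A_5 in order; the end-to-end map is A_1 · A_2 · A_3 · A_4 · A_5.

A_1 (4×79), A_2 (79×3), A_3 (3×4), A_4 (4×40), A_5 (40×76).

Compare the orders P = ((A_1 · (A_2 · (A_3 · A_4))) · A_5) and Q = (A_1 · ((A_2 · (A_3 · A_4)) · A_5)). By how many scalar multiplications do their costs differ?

Order P = ((A_1 · (A_2 · (A_3 · A_4))) · A_5): (A_3 · A_4): 3×4 by 4×40 → 3×40, cost 3·4·40 = 480; (A_2 · (A_3 · A_4)): 79×3 by 3×40 → 79×40, cost 79·3·40 = 9480; cumulative 9960; (A_1 · (A_2 · (A_3 · A_4))): 4×79 by 79×40 → 4×40, cost 4·79·40 = 12640; cumulative 22600; ((A_1 · (A_2 · (A_3 · A_4))) · A_5): 4×40 by 40×76 → 4×76, cost 4·40·76 = 12160; cumulative 34760. Total 34760.
Order Q = (A_1 · ((A_2 · (A_3 · A_4)) · A_5)): (A_3 · A_4): 3×4 by 4×40 → 3×40, cost 3·4·40 = 480; (A_2 · (A_3 · A_4)): 79×3 by 3×40 → 79×40, cost 79·3·40 = 9480; cumulative 9960; ((A_2 · (A_3 · A_4)) · A_5): 79×40 by 40×76 → 79×76, cost 79·40·76 = 240160; cumulative 250120; (A_1 · ((A_2 · (A_3 · A_4)) · A_5)): 4×79 by 79×76 → 4×76, cost 4·79·76 = 24016; cumulative 274136. Total 274136.
Difference: |34760 − 274136| = 239376.

239376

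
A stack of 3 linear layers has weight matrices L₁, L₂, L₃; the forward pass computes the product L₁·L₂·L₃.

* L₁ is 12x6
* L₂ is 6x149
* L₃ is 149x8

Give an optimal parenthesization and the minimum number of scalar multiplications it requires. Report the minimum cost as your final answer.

7728

(L₁·(L₂·L₃)): cost 7728.
((L₁·L₂)·L₃): cost 25032.
Optimal: (L₁·(L₂·L₃)) with cost 7728.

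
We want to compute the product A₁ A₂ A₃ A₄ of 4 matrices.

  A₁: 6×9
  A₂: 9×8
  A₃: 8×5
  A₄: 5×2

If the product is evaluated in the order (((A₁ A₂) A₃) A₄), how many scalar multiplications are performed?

732

(A₁ A₂): 6×9 by 9×8 → 6×8, cost 6·9·8 = 432
((A₁ A₂) A₃): 6×8 by 8×5 → 6×5, cost 6·8·5 = 240; cumulative 672
(((A₁ A₂) A₃) A₄): 6×5 by 5×2 → 6×2, cost 6·5·2 = 60; cumulative 732
Total: 732 scalar multiplications.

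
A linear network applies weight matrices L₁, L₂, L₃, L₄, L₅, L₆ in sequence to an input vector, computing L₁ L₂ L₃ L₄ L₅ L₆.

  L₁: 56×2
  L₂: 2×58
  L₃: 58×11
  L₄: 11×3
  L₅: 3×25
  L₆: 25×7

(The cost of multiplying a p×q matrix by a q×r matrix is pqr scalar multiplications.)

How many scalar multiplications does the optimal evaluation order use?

Adjacent pairs: L₁L₂ = 56·2·58 = 6496; L₂L₃ = 2·58·11 = 1276; L₃L₄ = 58·11·3 = 1914; L₄L₅ = 11·3·25 = 825; L₅L₆ = 3·25·7 = 525.
Length 3: L₁..L₃: k=1: 0+1276+56·2·11=2508; k=2: 6496+0+56·58·11=42224 → min 2508 | L₂..L₄: k=2: 0+1914+2·58·3=2262; k=3: 1276+0+2·11·3=1342 → min 1342 | L₃..L₅: k=3: 0+825+58·11·25=16775; k=4: 1914+0+58·3·25=6264 → min 6264 | L₄..L₆: k=4: 0+525+11·3·7=756; k=5: 825+0+11·25·7=2750 → min 756.
Length 4: L₁..L₄: k=1: 0+1342+56·2·3=1678; k=2: 6496+1914+56·58·3=18154; k=3: 2508+0+56·11·3=4356 → min 1678 | L₂..L₅: k=2: 0+6264+2·58·25=9164; k=3: 1276+825+2·11·25=2651; k=4: 1342+0+2·3·25=1492 → min 1492 | L₃..L₆: k=3: 0+756+58·11·7=5222; k=4: 1914+525+58·3·7=3657; k=5: 6264+0+58·25·7=16414 → min 3657.
Length 5: L₁..L₅: k=1: 0+1492+56·2·25=4292; k=2: 6496+6264+56·58·25=93960; k=3: 2508+825+56·11·25=18733; k=4: 1678+0+56·3·25=5878 → min 4292 | L₂..L₆: k=2: 0+3657+2·58·7=4469; k=3: 1276+756+2·11·7=2186; k=4: 1342+525+2·3·7=1909; k=5: 1492+0+2·25·7=1842 → min 1842.
Length 6: L₁..L₆: k=1: 0+1842+56·2·7=2626; k=2: 6496+3657+56·58·7=32889; k=3: 2508+756+56·11·7=7576; k=4: 1678+525+56·3·7=3379; k=5: 4292+0+56·25·7=14092 → min 2626.
Optimal order: (L₁ ((((L₂ L₃) L₄) L₅) L₆)) with cost 2626.

2626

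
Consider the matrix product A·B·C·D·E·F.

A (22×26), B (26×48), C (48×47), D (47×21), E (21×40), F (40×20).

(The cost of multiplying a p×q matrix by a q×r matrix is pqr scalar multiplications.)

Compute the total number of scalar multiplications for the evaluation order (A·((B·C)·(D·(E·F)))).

(B·C): 26×48 by 48×47 → 26×47, cost 26·48·47 = 58656
(E·F): 21×40 by 40×20 → 21×20, cost 21·40·20 = 16800
(D·(E·F)): 47×21 by 21×20 → 47×20, cost 47·21·20 = 19740; cumulative 36540
((B·C)·(D·(E·F))): 26×47 by 47×20 → 26×20, cost 26·47·20 = 24440; cumulative 119636
(A·((B·C)·(D·(E·F)))): 22×26 by 26×20 → 22×20, cost 22·26·20 = 11440; cumulative 131076
Total: 131076 scalar multiplications.

131076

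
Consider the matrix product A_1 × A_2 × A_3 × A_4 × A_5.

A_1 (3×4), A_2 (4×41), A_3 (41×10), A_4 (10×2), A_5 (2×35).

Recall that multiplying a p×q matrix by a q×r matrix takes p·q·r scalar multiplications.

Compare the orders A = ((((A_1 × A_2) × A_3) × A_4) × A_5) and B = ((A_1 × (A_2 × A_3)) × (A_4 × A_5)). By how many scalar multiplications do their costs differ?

Order A = ((((A_1 × A_2) × A_3) × A_4) × A_5): (A_1 × A_2): 3×4 by 4×41 → 3×41, cost 3·4·41 = 492; ((A_1 × A_2) × A_3): 3×41 by 41×10 → 3×10, cost 3·41·10 = 1230; cumulative 1722; (((A_1 × A_2) × A_3) × A_4): 3×10 by 10×2 → 3×2, cost 3·10·2 = 60; cumulative 1782; ((((A_1 × A_2) × A_3) × A_4) × A_5): 3×2 by 2×35 → 3×35, cost 3·2·35 = 210; cumulative 1992. Total 1992.
Order B = ((A_1 × (A_2 × A_3)) × (A_4 × A_5)): (A_2 × A_3): 4×41 by 41×10 → 4×10, cost 4·41·10 = 1640; (A_1 × (A_2 × A_3)): 3×4 by 4×10 → 3×10, cost 3·4·10 = 120; cumulative 1760; (A_4 × A_5): 10×2 by 2×35 → 10×35, cost 10·2·35 = 700; ((A_1 × (A_2 × A_3)) × (A_4 × A_5)): 3×10 by 10×35 → 3×35, cost 3·10·35 = 1050; cumulative 3510. Total 3510.
Difference: |1992 − 3510| = 1518.

1518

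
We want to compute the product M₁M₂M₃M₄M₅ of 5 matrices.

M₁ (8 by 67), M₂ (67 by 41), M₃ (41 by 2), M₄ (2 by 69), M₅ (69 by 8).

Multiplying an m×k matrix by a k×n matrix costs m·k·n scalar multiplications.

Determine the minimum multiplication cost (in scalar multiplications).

7798

Adjacent pairs: M₁M₂ = 8·67·41 = 21976; M₂M₃ = 67·41·2 = 5494; M₃M₄ = 41·2·69 = 5658; M₄M₅ = 2·69·8 = 1104.
Length 3: M₁..M₃: k=1: 0+5494+8·67·2=6566; k=2: 21976+0+8·41·2=22632 → min 6566 | M₂..M₄: k=2: 0+5658+67·41·69=195201; k=3: 5494+0+67·2·69=14740 → min 14740 | M₃..M₅: k=3: 0+1104+41·2·8=1760; k=4: 5658+0+41·69·8=28290 → min 1760.
Length 4: M₁..M₄: k=1: 0+14740+8·67·69=51724; k=2: 21976+5658+8·41·69=50266; k=3: 6566+0+8·2·69=7670 → min 7670 | M₂..M₅: k=2: 0+1760+67·41·8=23736; k=3: 5494+1104+67·2·8=7670; k=4: 14740+0+67·69·8=51724 → min 7670.
Length 5: M₁..M₅: k=1: 0+7670+8·67·8=11958; k=2: 21976+1760+8·41·8=26360; k=3: 6566+1104+8·2·8=7798; k=4: 7670+0+8·69·8=12086 → min 7798.
Optimal order: ((M₁(M₂M₃))(M₄M₅)) with cost 7798.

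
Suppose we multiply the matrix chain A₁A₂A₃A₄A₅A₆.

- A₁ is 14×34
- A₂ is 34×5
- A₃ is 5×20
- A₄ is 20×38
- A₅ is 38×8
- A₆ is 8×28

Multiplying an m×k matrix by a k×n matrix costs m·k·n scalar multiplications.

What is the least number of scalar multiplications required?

Adjacent pairs: A₁A₂ = 14·34·5 = 2380; A₂A₃ = 34·5·20 = 3400; A₃A₄ = 5·20·38 = 3800; A₄A₅ = 20·38·8 = 6080; A₅A₆ = 38·8·28 = 8512.
Length 3: A₁..A₃: k=1: 0+3400+14·34·20=12920; k=2: 2380+0+14·5·20=3780 → min 3780 | A₂..A₄: k=2: 0+3800+34·5·38=10260; k=3: 3400+0+34·20·38=29240 → min 10260 | A₃..A₅: k=3: 0+6080+5·20·8=6880; k=4: 3800+0+5·38·8=5320 → min 5320 | A₄..A₆: k=4: 0+8512+20·38·28=29792; k=5: 6080+0+20·8·28=10560 → min 10560.
Length 4: A₁..A₄: k=1: 0+10260+14·34·38=28348; k=2: 2380+3800+14·5·38=8840; k=3: 3780+0+14·20·38=14420 → min 8840 | A₂..A₅: k=2: 0+5320+34·5·8=6680; k=3: 3400+6080+34·20·8=14920; k=4: 10260+0+34·38·8=20596 → min 6680 | A₃..A₆: k=3: 0+10560+5·20·28=13360; k=4: 3800+8512+5·38·28=17632; k=5: 5320+0+5·8·28=6440 → min 6440.
Length 5: A₁..A₅: k=1: 0+6680+14·34·8=10488; k=2: 2380+5320+14·5·8=8260; k=3: 3780+6080+14·20·8=12100; k=4: 8840+0+14·38·8=13096 → min 8260 | A₂..A₆: k=2: 0+6440+34·5·28=11200; k=3: 3400+10560+34·20·28=33000; k=4: 10260+8512+34·38·28=54948; k=5: 6680+0+34·8·28=14296 → min 11200.
Length 6: A₁..A₆: k=1: 0+11200+14·34·28=24528; k=2: 2380+6440+14·5·28=10780; k=3: 3780+10560+14·20·28=22180; k=4: 8840+8512+14·38·28=32248; k=5: 8260+0+14·8·28=11396 → min 10780.
Optimal order: ((A₁A₂)(((A₃A₄)A₅)A₆)) with cost 10780.

10780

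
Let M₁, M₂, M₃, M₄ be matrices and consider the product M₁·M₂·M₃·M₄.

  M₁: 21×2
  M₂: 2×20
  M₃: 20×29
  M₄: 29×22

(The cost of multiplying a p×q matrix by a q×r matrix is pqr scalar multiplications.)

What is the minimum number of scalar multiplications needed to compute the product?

3360

Adjacent pairs: M₁M₂ = 21·2·20 = 840; M₂M₃ = 2·20·29 = 1160; M₃M₄ = 20·29·22 = 12760.
Length 3: M₁..M₃: k=1: 0+1160+21·2·29=2378; k=2: 840+0+21·20·29=13020 → min 2378 | M₂..M₄: k=2: 0+12760+2·20·22=13640; k=3: 1160+0+2·29·22=2436 → min 2436.
Length 4: M₁..M₄: k=1: 0+2436+21·2·22=3360; k=2: 840+12760+21·20·22=22840; k=3: 2378+0+21·29·22=15776 → min 3360.
Optimal order: (M₁·((M₂·M₃)·M₄)) with cost 3360.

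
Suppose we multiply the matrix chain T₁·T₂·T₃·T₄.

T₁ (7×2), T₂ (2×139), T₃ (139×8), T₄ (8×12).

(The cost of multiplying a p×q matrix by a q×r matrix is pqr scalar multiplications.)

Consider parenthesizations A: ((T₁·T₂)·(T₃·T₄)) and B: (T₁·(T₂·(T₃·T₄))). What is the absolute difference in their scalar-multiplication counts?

Order A = ((T₁·T₂)·(T₃·T₄)): (T₁·T₂): 7×2 by 2×139 → 7×139, cost 7·2·139 = 1946; (T₃·T₄): 139×8 by 8×12 → 139×12, cost 139·8·12 = 13344; ((T₁·T₂)·(T₃·T₄)): 7×139 by 139×12 → 7×12, cost 7·139·12 = 11676; cumulative 26966. Total 26966.
Order B = (T₁·(T₂·(T₃·T₄))): (T₃·T₄): 139×8 by 8×12 → 139×12, cost 139·8·12 = 13344; (T₂·(T₃·T₄)): 2×139 by 139×12 → 2×12, cost 2·139·12 = 3336; cumulative 16680; (T₁·(T₂·(T₃·T₄))): 7×2 by 2×12 → 7×12, cost 7·2·12 = 168; cumulative 16848. Total 16848.
Difference: |26966 − 16848| = 10118.

10118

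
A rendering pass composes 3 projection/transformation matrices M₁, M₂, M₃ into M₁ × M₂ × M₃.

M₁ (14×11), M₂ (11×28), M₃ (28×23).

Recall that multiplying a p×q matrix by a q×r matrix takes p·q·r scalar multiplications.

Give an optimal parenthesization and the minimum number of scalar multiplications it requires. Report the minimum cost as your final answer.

10626

(M₁ × (M₂ × M₃)): cost 10626.
((M₁ × M₂) × M₃): cost 13328.
Optimal: (M₁ × (M₂ × M₃)) with cost 10626.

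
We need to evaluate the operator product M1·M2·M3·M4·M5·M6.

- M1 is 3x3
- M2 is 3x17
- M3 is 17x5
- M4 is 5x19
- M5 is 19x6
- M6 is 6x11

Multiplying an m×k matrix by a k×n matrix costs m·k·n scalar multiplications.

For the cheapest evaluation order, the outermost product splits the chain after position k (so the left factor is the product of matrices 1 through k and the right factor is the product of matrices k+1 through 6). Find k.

Adjacent pairs: M1M2 = 3·3·17 = 153; M2M3 = 3·17·5 = 255; M3M4 = 17·5·19 = 1615; M4M5 = 5·19·6 = 570; M5M6 = 19·6·11 = 1254.
Length 3: M1..M3: k=1: 0+255+3·3·5=300; k=2: 153+0+3·17·5=408 → min 300 | M2..M4: k=2: 0+1615+3·17·19=2584; k=3: 255+0+3·5·19=540 → min 540 | M3..M5: k=3: 0+570+17·5·6=1080; k=4: 1615+0+17·19·6=3553 → min 1080 | M4..M6: k=4: 0+1254+5·19·11=2299; k=5: 570+0+5·6·11=900 → min 900.
Length 4: M1..M4: k=1: 0+540+3·3·19=711; k=2: 153+1615+3·17·19=2737; k=3: 300+0+3·5·19=585 → min 585 | M2..M5: k=2: 0+1080+3·17·6=1386; k=3: 255+570+3·5·6=915; k=4: 540+0+3·19·6=882 → min 882 | M3..M6: k=3: 0+900+17·5·11=1835; k=4: 1615+1254+17·19·11=6422; k=5: 1080+0+17·6·11=2202 → min 1835.
Length 5: M1..M5: k=1: 0+882+3·3·6=936; k=2: 153+1080+3·17·6=1539; k=3: 300+570+3·5·6=960; k=4: 585+0+3·19·6=927 → min 927 | M2..M6: k=2: 0+1835+3·17·11=2396; k=3: 255+900+3·5·11=1320; k=4: 540+1254+3·19·11=2421; k=5: 882+0+3·6·11=1080 → min 1080.
Top-level splits: k=1: (M1..M1)·(M2..M6) → 0+1080+3·3·11 = 1179; k=2: (M1..M2)·(M3..M6) → 153+1835+3·17·11 = 2549; k=3: (M1..M3)·(M4..M6) → 300+900+3·5·11 = 1365; k=4: (M1..M4)·(M5..M6) → 585+1254+3·19·11 = 2466; k=5: (M1..M5)·(M6..M6) → 927+0+3·6·11 = 1125.
Best split is after M5, i.e. k = 5.

5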